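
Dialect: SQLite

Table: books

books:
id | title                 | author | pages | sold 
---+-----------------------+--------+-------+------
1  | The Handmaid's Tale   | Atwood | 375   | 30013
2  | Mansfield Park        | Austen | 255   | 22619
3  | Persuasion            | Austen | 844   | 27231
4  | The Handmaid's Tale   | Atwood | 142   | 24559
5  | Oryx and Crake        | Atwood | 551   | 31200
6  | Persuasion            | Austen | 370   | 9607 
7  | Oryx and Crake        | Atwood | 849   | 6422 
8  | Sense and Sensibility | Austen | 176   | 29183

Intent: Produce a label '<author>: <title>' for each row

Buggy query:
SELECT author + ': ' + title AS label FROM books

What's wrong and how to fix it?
Bug: '+' is numeric addition; on text columns SQLite converts them to 0 instead of concatenating

Fix: Use the || operator for string concatenation

Corrected query:
SELECT author || ': ' || title AS label FROM books

Result:
label                        
-----------------------------
Atwood: The Handmaid's Tale  
Austen: Mansfield Park       
Austen: Persuasion           
Atwood: The Handmaid's Tale  
Atwood: Oryx and Crake       
Austen: Persuasion           
Atwood: Oryx and Crake       
Austen: Sense and Sensibility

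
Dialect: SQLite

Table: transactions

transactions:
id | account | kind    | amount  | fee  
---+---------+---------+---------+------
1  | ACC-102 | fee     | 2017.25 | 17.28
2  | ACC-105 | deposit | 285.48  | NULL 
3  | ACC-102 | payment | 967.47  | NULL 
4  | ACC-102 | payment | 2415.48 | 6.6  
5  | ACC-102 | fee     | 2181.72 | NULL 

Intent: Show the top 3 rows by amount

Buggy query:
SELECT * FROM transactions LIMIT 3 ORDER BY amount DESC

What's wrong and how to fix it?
Bug: ORDER BY cannot follow LIMIT; LIMIT is the final clause

Fix: Swap the clauses: ORDER BY first, then LIMIT

Corrected query:
SELECT * FROM transactions ORDER BY amount DESC LIMIT 3

Result:
id | account | kind    | amount  | fee  
---+---------+---------+---------+------
4  | ACC-102 | payment | 2415.48 | 6.6  
5  | ACC-102 | fee     | 2181.72 | NULL 
1  | ACC-102 | fee     | 2017.25 | 17.28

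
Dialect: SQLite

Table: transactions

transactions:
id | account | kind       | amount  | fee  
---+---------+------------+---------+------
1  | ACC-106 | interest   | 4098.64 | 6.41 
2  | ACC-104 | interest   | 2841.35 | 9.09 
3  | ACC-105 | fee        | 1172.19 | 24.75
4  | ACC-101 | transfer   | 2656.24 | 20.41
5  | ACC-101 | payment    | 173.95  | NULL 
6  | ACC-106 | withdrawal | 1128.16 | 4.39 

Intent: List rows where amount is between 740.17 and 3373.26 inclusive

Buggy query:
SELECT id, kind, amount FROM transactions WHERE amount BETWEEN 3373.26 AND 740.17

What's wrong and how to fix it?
Bug: The bounds are reversed; BETWEEN a AND b requires a <= b to match anything

Fix: Write BETWEEN 740.17 AND 3373.26

Corrected query:
SELECT id, kind, amount FROM transactions WHERE amount BETWEEN 740.17 AND 3373.26

Result:
id | kind       | amount 
---+------------+--------
2  | interest   | 2841.35
3  | fee        | 1172.19
4  | transfer   | 2656.24
6  | withdrawal | 1128.16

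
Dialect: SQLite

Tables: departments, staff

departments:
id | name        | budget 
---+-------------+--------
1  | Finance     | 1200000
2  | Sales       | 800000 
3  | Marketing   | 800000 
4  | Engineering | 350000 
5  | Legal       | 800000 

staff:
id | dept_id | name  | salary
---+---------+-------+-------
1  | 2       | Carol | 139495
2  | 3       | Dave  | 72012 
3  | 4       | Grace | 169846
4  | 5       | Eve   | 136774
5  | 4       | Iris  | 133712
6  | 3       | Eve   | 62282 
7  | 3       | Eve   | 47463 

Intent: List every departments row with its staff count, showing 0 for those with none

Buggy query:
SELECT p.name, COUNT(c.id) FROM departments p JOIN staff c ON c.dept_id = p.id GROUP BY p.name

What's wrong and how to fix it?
Bug: INNER JOIN drops departments rows that have no matching staff rows

Fix: Use LEFT JOIN so parents without children still appear (COUNT(c.id) gives 0)

Corrected query:
SELECT p.name, COUNT(c.id) FROM departments p LEFT JOIN staff c ON c.dept_id = p.id GROUP BY p.name

Result:
name        | COUNT(c.id)
------------+------------
Engineering | 2          
Finance     | 0          
Legal       | 1          
Marketing   | 3          
Sales       | 1          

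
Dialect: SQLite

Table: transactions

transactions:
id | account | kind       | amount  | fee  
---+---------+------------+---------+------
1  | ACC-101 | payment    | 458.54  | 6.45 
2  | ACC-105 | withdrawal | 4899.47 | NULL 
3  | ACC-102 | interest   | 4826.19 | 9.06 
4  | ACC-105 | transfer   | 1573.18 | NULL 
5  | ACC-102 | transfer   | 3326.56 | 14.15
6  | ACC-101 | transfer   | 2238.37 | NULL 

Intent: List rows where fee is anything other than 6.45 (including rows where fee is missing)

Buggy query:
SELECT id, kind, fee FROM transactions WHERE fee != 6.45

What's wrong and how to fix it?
Bug: 'fee != 6.45' is unknown when fee is NULL, so NULL rows are silently excluded

Fix: Add an explicit OR fee IS NULL to include the missing-value rows

Corrected query:
SELECT id, kind, fee FROM transactions WHERE fee != 6.45 OR fee IS NULL

Result:
id | kind       | fee  
---+------------+------
2  | withdrawal | NULL 
3  | interest   | 9.06 
4  | transfer   | NULL 
5  | transfer   | 14.15
6  | transfer   | NULL 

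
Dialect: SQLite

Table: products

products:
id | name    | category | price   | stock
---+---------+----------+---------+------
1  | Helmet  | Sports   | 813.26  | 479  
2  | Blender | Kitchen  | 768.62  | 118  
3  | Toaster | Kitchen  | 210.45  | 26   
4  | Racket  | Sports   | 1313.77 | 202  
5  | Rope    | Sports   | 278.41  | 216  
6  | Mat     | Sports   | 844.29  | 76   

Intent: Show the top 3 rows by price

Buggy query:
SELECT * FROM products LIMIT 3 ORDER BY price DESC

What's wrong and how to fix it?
Bug: ORDER BY cannot follow LIMIT; LIMIT is the final clause

Fix: Sort with ORDER BY, then apply LIMIT

Corrected query:
SELECT * FROM products ORDER BY price DESC LIMIT 3

Result:
id | name   | category | price   | stock
---+--------+----------+---------+------
4  | Racket | Sports   | 1313.77 | 202  
6  | Mat    | Sports   | 844.29  | 76   
1  | Helmet | Sports   | 813.26  | 479  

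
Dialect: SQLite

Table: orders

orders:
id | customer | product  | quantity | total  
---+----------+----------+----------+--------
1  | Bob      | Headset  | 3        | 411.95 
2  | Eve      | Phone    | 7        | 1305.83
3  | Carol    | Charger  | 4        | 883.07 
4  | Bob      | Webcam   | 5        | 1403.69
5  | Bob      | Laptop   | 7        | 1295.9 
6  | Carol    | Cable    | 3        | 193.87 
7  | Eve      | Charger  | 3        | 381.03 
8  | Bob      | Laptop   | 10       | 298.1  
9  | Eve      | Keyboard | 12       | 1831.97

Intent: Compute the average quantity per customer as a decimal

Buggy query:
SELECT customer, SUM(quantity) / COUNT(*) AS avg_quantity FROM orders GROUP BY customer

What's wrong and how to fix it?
Bug: SUM(quantity) and COUNT(*) are both integers; the division truncates the fractional part

Fix: Cast one side to REAL so the division keeps the fractional part

Corrected query:
SELECT customer, SUM(quantity) * 1.0 / COUNT(*) AS avg_quantity FROM orders GROUP BY customer

Result:
customer | avg_quantity
---------+-------------
Bob      | 6.25        
Carol    | 3.5         
Eve      | 7.333333    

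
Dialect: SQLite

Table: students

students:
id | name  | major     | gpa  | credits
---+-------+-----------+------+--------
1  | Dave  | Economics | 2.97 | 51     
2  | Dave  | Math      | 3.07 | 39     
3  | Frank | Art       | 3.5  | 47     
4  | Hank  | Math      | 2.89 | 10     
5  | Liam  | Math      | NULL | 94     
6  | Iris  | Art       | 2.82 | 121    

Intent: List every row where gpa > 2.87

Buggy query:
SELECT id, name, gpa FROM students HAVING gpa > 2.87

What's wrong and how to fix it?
Bug: This is a non-aggregate query (no GROUP BY, no aggregates), so in SQLite the HAVING clause is invalid here; a row-level condition belongs in WHERE

Fix: Use WHERE for row-level filtering

Corrected query:
SELECT id, name, gpa FROM students WHERE gpa > 2.87

Result:
id | name  | gpa 
---+-------+-----
1  | Dave  | 2.97
2  | Dave  | 3.07
3  | Frank | 3.5 
4  | Hank  | 2.89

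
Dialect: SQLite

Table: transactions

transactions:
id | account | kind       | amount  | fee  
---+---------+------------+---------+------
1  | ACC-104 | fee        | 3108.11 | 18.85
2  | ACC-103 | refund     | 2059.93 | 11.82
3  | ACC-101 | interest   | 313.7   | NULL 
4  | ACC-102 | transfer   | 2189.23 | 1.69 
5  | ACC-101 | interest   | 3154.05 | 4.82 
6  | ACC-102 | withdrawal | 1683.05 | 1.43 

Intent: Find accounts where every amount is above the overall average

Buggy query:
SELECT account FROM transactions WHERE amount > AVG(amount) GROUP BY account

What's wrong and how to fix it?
Bug: AVG() is an aggregate; it can't sit directly in WHERE

Fix: Use a subquery for AVG and a HAVING MIN(...) filter so the condition holds for every row in the group

Corrected query:
SELECT account FROM transactions GROUP BY account HAVING MIN(amount) > (SELECT AVG(amount) FROM transactions)

Result:
account
-------
ACC-104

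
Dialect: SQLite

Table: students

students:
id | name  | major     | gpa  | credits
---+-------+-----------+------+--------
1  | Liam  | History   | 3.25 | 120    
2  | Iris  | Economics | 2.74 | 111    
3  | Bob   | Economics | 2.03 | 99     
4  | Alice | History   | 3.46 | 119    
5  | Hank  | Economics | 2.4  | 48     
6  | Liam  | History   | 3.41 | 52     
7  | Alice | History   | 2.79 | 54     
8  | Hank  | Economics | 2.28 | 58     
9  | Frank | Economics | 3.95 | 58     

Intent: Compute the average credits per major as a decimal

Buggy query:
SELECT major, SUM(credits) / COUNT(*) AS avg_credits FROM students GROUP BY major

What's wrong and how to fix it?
Bug: Both operands are integers, so '/' performs integer division and truncates

Fix: Multiply by 1.0 (or CAST to REAL) to force floating-point division

Corrected query:
SELECT major, SUM(credits) * 1.0 / COUNT(*) AS avg_credits FROM students GROUP BY major

Result:
major     | avg_credits
----------+------------
Economics | 74.8       
History   | 86.25      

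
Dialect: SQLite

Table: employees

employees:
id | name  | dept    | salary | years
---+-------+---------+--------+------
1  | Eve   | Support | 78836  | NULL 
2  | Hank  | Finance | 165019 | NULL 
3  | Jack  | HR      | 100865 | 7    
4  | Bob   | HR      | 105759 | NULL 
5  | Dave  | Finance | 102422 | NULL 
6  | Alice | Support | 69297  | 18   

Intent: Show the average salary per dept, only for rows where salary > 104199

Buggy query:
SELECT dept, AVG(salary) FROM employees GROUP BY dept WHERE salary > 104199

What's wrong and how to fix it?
Bug: Row-level WHERE must come before GROUP BY in the clause order

Fix: Move the WHERE clause before GROUP BY

Corrected query:
SELECT dept, AVG(salary) FROM employees WHERE salary > 104199 GROUP BY dept

Result:
dept    | AVG(salary)
--------+------------
Finance | 165019     
HR      | 105759     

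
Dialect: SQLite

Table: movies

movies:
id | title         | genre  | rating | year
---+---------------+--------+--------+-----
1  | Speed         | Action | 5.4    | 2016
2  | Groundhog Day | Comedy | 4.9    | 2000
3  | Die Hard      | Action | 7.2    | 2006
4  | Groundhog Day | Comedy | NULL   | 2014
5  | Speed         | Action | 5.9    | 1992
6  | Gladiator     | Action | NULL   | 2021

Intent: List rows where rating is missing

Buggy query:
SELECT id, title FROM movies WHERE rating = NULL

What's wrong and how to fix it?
Bug: '= NULL' is always unknown in SQL three-valued logic, so no rows match

Fix: Use IS NULL to test for NULL

Corrected query:
SELECT id, title FROM movies WHERE rating IS NULL

Result:
id | title        
---+--------------
4  | Groundhog Day
6  | Gladiator    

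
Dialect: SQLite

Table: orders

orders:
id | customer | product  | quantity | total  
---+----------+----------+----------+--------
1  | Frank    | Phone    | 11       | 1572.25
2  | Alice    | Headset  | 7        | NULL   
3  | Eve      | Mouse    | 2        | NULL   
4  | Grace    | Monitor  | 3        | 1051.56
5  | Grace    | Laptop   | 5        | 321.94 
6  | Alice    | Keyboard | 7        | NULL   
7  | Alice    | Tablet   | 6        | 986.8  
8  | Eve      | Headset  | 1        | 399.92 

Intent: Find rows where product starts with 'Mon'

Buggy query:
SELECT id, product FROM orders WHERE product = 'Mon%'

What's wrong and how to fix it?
Bug: Wildcards only work with LIKE; '=' treats '%' as a literal character

Fix: Replace '=' with LIKE so 'Mon%' is treated as a pattern

Corrected query:
SELECT id, product FROM orders WHERE product LIKE 'Mon%'

Result:
id | product
---+--------
4  | Monitor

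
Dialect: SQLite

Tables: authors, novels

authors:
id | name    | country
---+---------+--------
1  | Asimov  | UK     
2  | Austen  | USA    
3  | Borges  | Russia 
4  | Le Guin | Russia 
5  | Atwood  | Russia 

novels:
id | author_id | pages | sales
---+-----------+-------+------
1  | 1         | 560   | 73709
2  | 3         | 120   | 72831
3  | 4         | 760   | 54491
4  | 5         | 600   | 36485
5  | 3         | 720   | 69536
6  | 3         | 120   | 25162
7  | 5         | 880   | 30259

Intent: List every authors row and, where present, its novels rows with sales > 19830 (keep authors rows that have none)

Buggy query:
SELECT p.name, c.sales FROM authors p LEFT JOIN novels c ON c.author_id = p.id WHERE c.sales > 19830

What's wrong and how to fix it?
Bug: A WHERE condition on the right-hand table after LEFT JOIN drops unmatched parents

Fix: Move the right-table condition into the ON clause so unmatched parents are kept

Corrected query:
SELECT p.name, c.sales FROM authors p LEFT JOIN novels c ON c.author_id = p.id AND c.sales > 19830

Result:
name    | sales
--------+------
Asimov  | 73709
Austen  | NULL 
Borges  | 25162
Borges  | 69536
Borges  | 72831
Le Guin | 54491
Atwood  | 30259
Atwood  | 36485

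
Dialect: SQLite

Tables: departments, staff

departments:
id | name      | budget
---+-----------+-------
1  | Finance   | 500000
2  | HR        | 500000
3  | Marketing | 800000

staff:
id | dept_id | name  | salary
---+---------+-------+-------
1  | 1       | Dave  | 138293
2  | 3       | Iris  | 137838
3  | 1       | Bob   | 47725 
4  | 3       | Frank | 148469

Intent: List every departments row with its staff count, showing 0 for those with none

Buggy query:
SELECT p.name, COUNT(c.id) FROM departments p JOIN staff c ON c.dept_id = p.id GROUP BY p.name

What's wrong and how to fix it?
Bug: INNER JOIN drops departments rows that have no matching staff rows

Fix: Switch to LEFT JOIN to retain unmatched parent rows

Corrected query:
SELECT p.name, COUNT(c.id) FROM departments p LEFT JOIN staff c ON c.dept_id = p.id GROUP BY p.name

Result:
name      | COUNT(c.id)
----------+------------
Finance   | 2          
HR        | 0          
Marketing | 2          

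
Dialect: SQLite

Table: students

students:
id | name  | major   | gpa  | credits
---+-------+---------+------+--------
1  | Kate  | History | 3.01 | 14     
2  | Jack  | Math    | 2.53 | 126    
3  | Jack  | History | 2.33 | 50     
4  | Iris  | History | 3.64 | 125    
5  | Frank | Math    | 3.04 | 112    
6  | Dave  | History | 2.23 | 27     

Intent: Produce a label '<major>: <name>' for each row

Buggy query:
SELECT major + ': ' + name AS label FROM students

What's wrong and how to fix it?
Bug: SQLite uses || for string concatenation; + coerces text to numbers (yielding 0)

Fix: Use the || operator for string concatenation

Corrected query:
SELECT major || ': ' || name AS label FROM students

Result:
label        
-------------
History: Kate
Math: Jack   
History: Jack
History: Iris
Math: Frank  
History: Dave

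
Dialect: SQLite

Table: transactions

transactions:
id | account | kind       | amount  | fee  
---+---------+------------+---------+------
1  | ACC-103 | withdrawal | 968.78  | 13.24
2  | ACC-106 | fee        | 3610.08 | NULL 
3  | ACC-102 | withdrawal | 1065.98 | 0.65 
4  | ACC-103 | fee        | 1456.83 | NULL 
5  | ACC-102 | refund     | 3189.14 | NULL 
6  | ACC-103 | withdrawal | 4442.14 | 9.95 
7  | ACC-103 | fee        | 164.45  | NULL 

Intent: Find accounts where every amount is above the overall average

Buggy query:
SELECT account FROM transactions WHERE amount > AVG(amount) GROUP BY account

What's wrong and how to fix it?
Bug: AVG() is an aggregate; it can't sit directly in WHERE

Fix: Compute the overall average in a scalar subquery and compare each group's MIN against it in HAVING

Corrected query:
SELECT account FROM transactions GROUP BY account HAVING MIN(amount) > (SELECT AVG(amount) FROM transactions)

Result:
account
-------
ACC-106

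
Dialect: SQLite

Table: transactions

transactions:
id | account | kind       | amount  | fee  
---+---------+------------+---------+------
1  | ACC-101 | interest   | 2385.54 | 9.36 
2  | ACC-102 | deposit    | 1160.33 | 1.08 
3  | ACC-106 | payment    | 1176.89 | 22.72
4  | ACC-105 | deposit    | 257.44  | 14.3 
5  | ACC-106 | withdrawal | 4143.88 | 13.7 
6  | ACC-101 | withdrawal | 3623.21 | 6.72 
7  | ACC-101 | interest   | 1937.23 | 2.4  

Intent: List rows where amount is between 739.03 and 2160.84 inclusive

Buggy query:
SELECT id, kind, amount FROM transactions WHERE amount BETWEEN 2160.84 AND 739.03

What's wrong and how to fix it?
Bug: BETWEEN expects the lower bound first; with 2160.84 AND 739.03 the range is empty

Fix: Write BETWEEN 739.03 AND 2160.84

Corrected query:
SELECT id, kind, amount FROM transactions WHERE amount BETWEEN 739.03 AND 2160.84

Result:
id | kind     | amount 
---+----------+--------
2  | deposit  | 1160.33
3  | payment  | 1176.89
7  | interest | 1937.23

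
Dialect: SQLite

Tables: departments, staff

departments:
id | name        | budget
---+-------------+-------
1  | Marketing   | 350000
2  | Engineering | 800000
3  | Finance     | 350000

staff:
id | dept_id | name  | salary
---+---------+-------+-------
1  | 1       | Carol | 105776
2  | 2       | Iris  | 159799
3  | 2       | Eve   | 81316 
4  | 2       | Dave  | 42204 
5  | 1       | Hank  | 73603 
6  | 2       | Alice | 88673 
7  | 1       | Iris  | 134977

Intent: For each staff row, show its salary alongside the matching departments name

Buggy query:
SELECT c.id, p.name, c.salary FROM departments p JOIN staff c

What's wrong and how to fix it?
Bug: Missing join condition: each staff row is matched to all departments rows instead of just its own

Fix: Add ON c.dept_id = p.id to the JOIN

Corrected query:
SELECT c.id, p.name, c.salary FROM departments p JOIN staff c ON c.dept_id = p.id

Result:
id | name        | salary
---+-------------+-------
1  | Marketing   | 105776
2  | Engineering | 159799
3  | Engineering | 81316 
4  | Engineering | 42204 
5  | Marketing   | 73603 
6  | Engineering | 88673 
7  | Marketing   | 134977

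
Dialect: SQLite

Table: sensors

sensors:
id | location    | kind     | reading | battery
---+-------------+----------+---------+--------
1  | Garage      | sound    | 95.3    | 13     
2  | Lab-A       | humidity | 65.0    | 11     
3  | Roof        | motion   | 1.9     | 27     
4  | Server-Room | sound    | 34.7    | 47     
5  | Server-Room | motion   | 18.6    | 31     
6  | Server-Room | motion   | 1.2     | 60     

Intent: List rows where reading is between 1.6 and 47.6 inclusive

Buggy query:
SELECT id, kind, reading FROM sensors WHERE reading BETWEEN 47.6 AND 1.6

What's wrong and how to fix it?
Bug: The bounds are reversed; BETWEEN a AND b requires a <= b to match anything

Fix: Swap the bounds so the smaller value comes first

Corrected query:
SELECT id, kind, reading FROM sensors WHERE reading BETWEEN 1.6 AND 47.6

Result:
id | kind   | reading
---+--------+--------
3  | motion | 1.9    
4  | sound  | 34.7   
5  | motion | 18.6   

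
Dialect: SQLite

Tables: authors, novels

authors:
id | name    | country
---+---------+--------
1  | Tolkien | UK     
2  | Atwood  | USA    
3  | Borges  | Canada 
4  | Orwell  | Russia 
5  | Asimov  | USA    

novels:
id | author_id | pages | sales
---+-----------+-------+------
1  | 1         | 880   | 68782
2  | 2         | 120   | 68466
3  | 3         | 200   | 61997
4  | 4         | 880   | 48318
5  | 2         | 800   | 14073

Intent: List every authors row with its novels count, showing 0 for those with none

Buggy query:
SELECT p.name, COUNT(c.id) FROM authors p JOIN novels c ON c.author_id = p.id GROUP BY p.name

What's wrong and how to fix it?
Bug: INNER JOIN drops authors rows that have no matching novels rows

Fix: Use LEFT JOIN so parents without children still appear (COUNT(c.id) gives 0)

Corrected query:
SELECT p.name, COUNT(c.id) FROM authors p LEFT JOIN novels c ON c.author_id = p.id GROUP BY p.name

Result:
name    | COUNT(c.id)
--------+------------
Asimov  | 0          
Atwood  | 2          
Borges  | 1          
Orwell  | 1          
Tolkien | 1          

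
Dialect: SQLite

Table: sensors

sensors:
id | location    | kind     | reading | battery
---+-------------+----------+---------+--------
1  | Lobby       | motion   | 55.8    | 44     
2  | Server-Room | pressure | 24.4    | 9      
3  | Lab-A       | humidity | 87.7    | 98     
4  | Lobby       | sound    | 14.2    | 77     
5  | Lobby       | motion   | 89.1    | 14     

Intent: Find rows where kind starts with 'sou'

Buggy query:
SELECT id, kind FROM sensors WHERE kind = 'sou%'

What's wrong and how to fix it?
Bug: Wildcards only work with LIKE; '=' treats '%' as a literal character

Fix: Replace '=' with LIKE so 'sou%' is treated as a pattern

Corrected query:
SELECT id, kind FROM sensors WHERE kind LIKE 'sou%'

Result:
id | kind 
---+------
4  | sound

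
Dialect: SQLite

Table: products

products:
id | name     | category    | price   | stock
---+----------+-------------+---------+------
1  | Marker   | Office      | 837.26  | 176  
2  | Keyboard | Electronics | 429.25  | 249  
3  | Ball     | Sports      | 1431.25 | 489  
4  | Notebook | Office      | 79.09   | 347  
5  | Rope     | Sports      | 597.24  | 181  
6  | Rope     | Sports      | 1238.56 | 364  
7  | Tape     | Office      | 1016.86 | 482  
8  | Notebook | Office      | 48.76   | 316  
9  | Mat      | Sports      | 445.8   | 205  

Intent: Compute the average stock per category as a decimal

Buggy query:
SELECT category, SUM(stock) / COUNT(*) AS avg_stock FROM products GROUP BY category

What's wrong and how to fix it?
Bug: SUM(stock) and COUNT(*) are both integers; the division truncates the fractional part

Fix: Multiply by 1.0 (or CAST to REAL) to force floating-point division

Corrected query:
SELECT category, SUM(stock) * 1.0 / COUNT(*) AS avg_stock FROM products GROUP BY category

Result:
category    | avg_stock
------------+----------
Electronics | 249      
Office      | 330.25   
Sports      | 309.75   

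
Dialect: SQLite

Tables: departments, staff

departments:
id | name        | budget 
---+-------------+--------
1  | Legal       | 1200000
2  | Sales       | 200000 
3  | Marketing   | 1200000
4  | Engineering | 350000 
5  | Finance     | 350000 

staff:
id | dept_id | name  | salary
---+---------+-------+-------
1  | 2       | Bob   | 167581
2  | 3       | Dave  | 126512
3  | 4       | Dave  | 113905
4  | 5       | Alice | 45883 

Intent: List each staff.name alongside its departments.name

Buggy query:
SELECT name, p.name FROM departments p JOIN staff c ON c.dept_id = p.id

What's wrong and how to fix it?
Bug: Both tables have a 'name' column; the unqualified reference is ambiguous

Fix: Prefix ambiguous columns with the table alias

Corrected query:
SELECT c.name, p.name FROM departments p JOIN staff c ON c.dept_id = p.id

Result:
name  | name       
------+------------
Bob   | Sales      
Dave  | Marketing  
Dave  | Engineering
Alice | Finance    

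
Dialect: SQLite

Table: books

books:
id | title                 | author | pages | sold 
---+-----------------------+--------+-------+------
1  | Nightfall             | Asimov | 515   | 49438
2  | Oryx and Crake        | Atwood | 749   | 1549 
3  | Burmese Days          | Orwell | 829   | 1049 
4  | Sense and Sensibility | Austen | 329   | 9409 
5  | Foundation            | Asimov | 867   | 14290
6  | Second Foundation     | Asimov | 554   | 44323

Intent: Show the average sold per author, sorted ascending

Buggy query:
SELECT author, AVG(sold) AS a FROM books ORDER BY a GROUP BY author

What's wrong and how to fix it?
Bug: ORDER BY appears before GROUP BY; SQL clause order requires GROUP BY first

Fix: Move ORDER BY to the end, after GROUP BY

Corrected query:
SELECT author, AVG(sold) AS a FROM books GROUP BY author ORDER BY a

Result:
author | a    
-------+------
Orwell | 1049 
Atwood | 1549 
Austen | 9409 
Asimov | 36017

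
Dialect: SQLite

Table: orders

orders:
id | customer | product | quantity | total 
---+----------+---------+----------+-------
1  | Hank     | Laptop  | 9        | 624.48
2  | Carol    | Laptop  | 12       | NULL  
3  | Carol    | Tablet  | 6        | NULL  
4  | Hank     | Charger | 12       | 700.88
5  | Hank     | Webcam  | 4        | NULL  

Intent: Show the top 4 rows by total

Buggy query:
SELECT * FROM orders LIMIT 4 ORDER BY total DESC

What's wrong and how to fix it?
Bug: ORDER BY cannot follow LIMIT; LIMIT is the final clause

Fix: Swap the clauses: ORDER BY first, then LIMIT

Corrected query:
SELECT * FROM orders ORDER BY total DESC LIMIT 4

Result:
id | customer | product | quantity | total 
---+----------+---------+----------+-------
4  | Hank     | Charger | 12       | 700.88
1  | Hank     | Laptop  | 9        | 624.48
2  | Carol    | Laptop  | 12       | NULL  
3  | Carol    | Tablet  | 6        | NULL  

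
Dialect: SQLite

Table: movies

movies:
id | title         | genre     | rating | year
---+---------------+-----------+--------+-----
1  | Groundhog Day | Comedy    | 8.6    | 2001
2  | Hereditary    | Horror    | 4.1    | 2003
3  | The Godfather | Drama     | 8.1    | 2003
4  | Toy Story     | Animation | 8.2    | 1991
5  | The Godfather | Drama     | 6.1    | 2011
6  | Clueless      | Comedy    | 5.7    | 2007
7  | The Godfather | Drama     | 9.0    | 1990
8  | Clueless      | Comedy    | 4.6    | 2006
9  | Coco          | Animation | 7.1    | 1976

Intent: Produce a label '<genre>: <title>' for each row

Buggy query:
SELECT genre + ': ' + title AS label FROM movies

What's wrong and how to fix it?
Bug: '+' is numeric addition; on text columns SQLite converts them to 0 instead of concatenating

Fix: Replace + with || to concatenate text

Corrected query:
SELECT genre || ': ' || title AS label FROM movies

Result:
label                
---------------------
Comedy: Groundhog Day
Horror: Hereditary   
Drama: The Godfather 
Animation: Toy Story 
Drama: The Godfather 
Comedy: Clueless     
Drama: The Godfather 
Comedy: Clueless     
Animation: Coco      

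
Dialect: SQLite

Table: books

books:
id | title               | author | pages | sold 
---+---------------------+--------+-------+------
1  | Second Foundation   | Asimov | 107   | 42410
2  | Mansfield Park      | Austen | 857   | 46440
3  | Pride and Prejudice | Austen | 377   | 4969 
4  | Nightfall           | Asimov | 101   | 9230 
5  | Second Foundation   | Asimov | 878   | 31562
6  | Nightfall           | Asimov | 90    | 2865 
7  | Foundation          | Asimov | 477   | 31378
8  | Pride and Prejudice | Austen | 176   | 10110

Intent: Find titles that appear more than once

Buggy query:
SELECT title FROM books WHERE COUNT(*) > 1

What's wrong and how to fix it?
Bug: WHERE can't reference COUNT(*); aggregates are computed after WHERE

Fix: Group first, then use HAVING for the count condition

Corrected query:
SELECT title FROM books GROUP BY title HAVING COUNT(*) > 1

Result:
title              
-------------------
Nightfall          
Pride and Prejudice
Second Foundation  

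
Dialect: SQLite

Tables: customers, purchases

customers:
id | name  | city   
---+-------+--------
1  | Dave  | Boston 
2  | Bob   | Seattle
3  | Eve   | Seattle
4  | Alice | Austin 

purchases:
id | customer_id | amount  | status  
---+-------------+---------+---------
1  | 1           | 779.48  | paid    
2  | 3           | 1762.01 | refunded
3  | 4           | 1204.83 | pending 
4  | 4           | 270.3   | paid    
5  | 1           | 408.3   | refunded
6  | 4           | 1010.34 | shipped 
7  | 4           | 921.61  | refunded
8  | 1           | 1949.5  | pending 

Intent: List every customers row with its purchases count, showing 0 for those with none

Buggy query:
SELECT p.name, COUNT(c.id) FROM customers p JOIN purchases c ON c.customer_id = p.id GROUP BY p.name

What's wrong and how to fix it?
Bug: INNER JOIN drops customers rows that have no matching purchases rows

Fix: Switch to LEFT JOIN to retain unmatched parent rows

Corrected query:
SELECT p.name, COUNT(c.id) FROM customers p LEFT JOIN purchases c ON c.customer_id = p.id GROUP BY p.name

Result:
name  | COUNT(c.id)
------+------------
Alice | 4          
Bob   | 0          
Dave  | 3          
Eve   | 1          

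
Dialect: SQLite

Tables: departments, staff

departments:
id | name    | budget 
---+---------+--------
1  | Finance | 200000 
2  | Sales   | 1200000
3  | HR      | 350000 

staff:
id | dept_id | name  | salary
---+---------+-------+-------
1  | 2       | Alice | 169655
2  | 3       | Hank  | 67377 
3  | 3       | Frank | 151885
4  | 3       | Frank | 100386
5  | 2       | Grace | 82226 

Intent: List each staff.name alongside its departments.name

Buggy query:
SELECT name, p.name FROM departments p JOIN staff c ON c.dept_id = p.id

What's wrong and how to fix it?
Bug: Both tables have a 'name' column; the unqualified reference is ambiguous

Fix: Qualify the column with its table alias (c.name)

Corrected query:
SELECT c.name, p.name FROM departments p JOIN staff c ON c.dept_id = p.id

Result:
name  | name 
------+------
Alice | Sales
Hank  | HR   
Frank | HR   
Frank | HR   
Grace | Sales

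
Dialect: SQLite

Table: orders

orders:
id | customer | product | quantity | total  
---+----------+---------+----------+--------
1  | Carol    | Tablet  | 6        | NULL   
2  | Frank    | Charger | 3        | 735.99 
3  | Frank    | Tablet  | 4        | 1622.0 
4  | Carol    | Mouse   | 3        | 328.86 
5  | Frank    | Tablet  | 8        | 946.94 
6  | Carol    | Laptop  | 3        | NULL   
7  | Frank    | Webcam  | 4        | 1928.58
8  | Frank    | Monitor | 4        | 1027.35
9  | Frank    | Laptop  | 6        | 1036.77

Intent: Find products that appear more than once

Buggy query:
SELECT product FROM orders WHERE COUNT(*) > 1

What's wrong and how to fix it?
Bug: WHERE can't reference COUNT(*); aggregates are computed after WHERE

Fix: GROUP BY product, then filter groups with HAVING COUNT(*) > 1

Corrected query:
SELECT product FROM orders GROUP BY product HAVING COUNT(*) > 1

Result:
product
-------
Laptop 
Tablet 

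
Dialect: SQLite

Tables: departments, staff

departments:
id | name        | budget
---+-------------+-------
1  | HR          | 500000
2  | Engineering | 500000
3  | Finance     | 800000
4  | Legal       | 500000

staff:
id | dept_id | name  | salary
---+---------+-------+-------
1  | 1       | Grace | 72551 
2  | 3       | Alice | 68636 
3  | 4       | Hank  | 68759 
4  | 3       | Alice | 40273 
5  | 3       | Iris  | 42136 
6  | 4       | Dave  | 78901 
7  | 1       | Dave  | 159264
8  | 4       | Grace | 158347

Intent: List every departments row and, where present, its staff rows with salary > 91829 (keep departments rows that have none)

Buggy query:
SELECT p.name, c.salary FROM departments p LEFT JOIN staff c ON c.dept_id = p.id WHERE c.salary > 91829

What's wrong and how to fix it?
Bug: Filtering c.salary in WHERE discards the NULL rows produced by LEFT JOIN, turning it into an inner join

Fix: Move the right-table condition into the ON clause so unmatched parents are kept

Corrected query:
SELECT p.name, c.salary FROM departments p LEFT JOIN staff c ON c.dept_id = p.id AND c.salary > 91829

Result:
name        | salary
------------+-------
HR          | 159264
Engineering | NULL  
Finance     | NULL  
Legal       | 158347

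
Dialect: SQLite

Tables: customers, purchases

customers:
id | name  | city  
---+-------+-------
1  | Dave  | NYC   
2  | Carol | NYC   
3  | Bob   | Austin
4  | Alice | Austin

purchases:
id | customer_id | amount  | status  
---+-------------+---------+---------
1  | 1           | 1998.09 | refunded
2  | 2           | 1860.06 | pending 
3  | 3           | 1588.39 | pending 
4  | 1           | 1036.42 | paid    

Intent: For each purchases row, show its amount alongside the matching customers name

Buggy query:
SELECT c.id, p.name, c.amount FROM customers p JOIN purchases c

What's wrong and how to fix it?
Bug: Missing join condition: each purchases row is matched to all customers rows instead of just its own

Fix: Add ON c.customer_id = p.id to the JOIN

Corrected query:
SELECT c.id, p.name, c.amount FROM customers p JOIN purchases c ON c.customer_id = p.id

Result:
id | name  | amount 
---+-------+--------
1  | Dave  | 1998.09
2  | Carol | 1860.06
3  | Bob   | 1588.39
4  | Dave  | 1036.42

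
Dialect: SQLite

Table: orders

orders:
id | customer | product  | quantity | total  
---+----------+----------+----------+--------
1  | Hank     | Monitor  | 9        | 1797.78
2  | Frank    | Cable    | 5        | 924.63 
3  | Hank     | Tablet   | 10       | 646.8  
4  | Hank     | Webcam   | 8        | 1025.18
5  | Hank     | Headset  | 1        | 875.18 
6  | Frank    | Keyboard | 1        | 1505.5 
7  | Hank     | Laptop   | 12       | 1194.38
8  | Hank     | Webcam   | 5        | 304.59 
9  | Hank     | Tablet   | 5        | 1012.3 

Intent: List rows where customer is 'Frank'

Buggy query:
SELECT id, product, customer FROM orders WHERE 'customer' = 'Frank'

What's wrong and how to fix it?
Bug: Single quotes denote string literals in SQL; the column name is being compared as a constant string

Fix: Remove the quotes around the column name (or use double quotes for an identifier)

Corrected query:
SELECT id, product, customer FROM orders WHERE customer = 'Frank'

Result:
id | product  | customer
---+----------+---------
2  | Cable    | Frank   
6  | Keyboard | Frank   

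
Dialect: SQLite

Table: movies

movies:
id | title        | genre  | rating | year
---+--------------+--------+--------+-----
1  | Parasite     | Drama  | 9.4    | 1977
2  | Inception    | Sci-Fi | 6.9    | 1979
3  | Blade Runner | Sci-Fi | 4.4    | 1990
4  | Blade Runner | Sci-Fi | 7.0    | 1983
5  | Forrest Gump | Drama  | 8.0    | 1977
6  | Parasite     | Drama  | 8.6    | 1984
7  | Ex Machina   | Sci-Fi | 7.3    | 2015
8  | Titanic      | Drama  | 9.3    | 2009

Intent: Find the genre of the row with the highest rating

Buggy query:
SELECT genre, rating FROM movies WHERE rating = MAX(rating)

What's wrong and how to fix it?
Bug: MAX(rating) is an aggregate and cannot be used directly in WHERE

Fix: Use a subquery: WHERE rating = (SELECT MAX(rating) FROM movies)

Corrected query:
SELECT genre, rating FROM movies WHERE rating = (SELECT MAX(rating) FROM movies)

Result:
genre | rating
------+-------
Drama | 9.4   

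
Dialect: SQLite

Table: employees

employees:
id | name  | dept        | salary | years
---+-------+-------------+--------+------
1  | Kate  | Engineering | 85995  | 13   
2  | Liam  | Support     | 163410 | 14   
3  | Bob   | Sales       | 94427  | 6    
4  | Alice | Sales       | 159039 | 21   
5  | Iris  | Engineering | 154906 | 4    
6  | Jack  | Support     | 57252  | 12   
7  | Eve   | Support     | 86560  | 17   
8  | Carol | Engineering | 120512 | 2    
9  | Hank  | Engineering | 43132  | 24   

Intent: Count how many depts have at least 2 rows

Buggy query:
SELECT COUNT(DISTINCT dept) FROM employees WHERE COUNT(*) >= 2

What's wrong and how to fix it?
Bug: COUNT(*) cannot appear in WHERE; the per-group count doesn't exist yet

Fix: Use a subquery that GROUPs and filters with HAVING, then count its rows

Corrected query:
SELECT COUNT(*) FROM (SELECT dept FROM employees GROUP BY dept HAVING COUNT(*) >= 2)

Result:
COUNT(*)
--------
3       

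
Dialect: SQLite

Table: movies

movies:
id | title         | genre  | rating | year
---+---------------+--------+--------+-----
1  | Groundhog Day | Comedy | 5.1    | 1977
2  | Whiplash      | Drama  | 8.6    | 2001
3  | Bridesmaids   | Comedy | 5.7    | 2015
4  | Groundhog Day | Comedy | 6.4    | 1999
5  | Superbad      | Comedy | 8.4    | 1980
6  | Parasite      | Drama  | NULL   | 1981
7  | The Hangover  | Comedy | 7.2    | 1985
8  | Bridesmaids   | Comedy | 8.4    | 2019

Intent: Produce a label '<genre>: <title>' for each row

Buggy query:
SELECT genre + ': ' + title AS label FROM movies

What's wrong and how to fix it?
Bug: SQLite uses || for string concatenation; + coerces text to numbers (yielding 0)

Fix: Use the || operator for string concatenation

Corrected query:
SELECT genre || ': ' || title AS label FROM movies

Result:
label                
---------------------
Comedy: Groundhog Day
Drama: Whiplash      
Comedy: Bridesmaids  
Comedy: Groundhog Day
Comedy: Superbad     
Drama: Parasite      
Comedy: The Hangover 
Comedy: Bridesmaids  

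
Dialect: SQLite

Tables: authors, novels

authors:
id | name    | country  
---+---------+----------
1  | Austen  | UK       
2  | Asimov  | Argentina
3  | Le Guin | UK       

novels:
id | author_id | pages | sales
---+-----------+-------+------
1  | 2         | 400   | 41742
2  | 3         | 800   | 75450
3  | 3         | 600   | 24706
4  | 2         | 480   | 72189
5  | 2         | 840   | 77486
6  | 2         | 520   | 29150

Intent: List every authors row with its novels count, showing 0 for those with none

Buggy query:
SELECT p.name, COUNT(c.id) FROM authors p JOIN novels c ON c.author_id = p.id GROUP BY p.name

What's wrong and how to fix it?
Bug: An inner join excludes parents with zero children

Fix: Switch to LEFT JOIN to retain unmatched parent rows

Corrected query:
SELECT p.name, COUNT(c.id) FROM authors p LEFT JOIN novels c ON c.author_id = p.id GROUP BY p.name

Result:
name    | COUNT(c.id)
--------+------------
Asimov  | 4          
Austen  | 0          
Le Guin | 2          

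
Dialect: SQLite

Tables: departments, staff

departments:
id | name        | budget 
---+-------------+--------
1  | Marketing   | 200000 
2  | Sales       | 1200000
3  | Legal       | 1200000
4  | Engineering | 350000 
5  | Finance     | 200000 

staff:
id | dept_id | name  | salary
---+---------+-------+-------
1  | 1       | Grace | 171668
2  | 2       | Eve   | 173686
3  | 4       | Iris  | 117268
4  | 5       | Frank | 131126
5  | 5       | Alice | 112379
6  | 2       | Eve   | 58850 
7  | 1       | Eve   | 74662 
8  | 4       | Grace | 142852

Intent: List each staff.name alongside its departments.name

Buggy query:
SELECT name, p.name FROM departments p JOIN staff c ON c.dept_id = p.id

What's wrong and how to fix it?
Bug: Both tables have a 'name' column; the unqualified reference is ambiguous

Fix: Prefix ambiguous columns with the table alias

Corrected query:
SELECT c.name, p.name FROM departments p JOIN staff c ON c.dept_id = p.id

Result:
name  | name       
------+------------
Grace | Marketing  
Eve   | Sales      
Iris  | Engineering
Frank | Finance    
Alice | Finance    
Eve   | Sales      
Eve   | Marketing  
Grace | Engineering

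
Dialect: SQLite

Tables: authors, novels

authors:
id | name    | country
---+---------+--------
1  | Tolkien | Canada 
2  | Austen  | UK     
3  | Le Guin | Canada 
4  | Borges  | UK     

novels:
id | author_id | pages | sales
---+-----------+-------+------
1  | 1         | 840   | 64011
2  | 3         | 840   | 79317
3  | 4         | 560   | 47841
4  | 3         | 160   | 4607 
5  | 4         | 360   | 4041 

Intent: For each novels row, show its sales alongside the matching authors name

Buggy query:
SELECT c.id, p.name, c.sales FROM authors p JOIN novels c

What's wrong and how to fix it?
Bug: Missing join condition: each novels row is matched to all authors rows instead of just its own

Fix: Specify the join condition linking the foreign key to the parent id

Corrected query:
SELECT c.id, p.name, c.sales FROM authors p JOIN novels c ON c.author_id = p.id

Result:
id | name    | sales
---+---------+------
1  | Tolkien | 64011
2  | Le Guin | 79317
3  | Borges  | 47841
4  | Le Guin | 4607 
5  | Borges  | 4041 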